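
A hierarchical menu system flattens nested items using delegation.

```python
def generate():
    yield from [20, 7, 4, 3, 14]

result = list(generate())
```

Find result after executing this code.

Step 1: yield from delegates to the iterable, yielding each element.
Step 2: Collected values: [20, 7, 4, 3, 14].
Therefore result = [20, 7, 4, 3, 14].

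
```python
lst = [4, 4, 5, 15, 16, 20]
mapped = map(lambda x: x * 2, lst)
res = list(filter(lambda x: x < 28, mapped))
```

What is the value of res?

Step 1: Map x * 2:
  4 -> 8
  4 -> 8
  5 -> 10
  15 -> 30
  16 -> 32
  20 -> 40
Step 2: Filter for < 28:
  8: kept
  8: kept
  10: kept
  30: removed
  32: removed
  40: removed
Therefore res = [8, 8, 10].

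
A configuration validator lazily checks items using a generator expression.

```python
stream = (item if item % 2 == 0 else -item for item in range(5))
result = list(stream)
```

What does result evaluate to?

Step 1: For each item in range(5), yield item if even, else -item:
  item=0: even, yield 0
  item=1: odd, yield -1
  item=2: even, yield 2
  item=3: odd, yield -3
  item=4: even, yield 4
Therefore result = [0, -1, 2, -3, 4].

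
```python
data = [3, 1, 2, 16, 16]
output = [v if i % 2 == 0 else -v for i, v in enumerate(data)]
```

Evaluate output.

Step 1: For each (i, v), keep v if i is even, negate if odd:
  i=0 (even): keep 3
  i=1 (odd): negate to -1
  i=2 (even): keep 2
  i=3 (odd): negate to -16
  i=4 (even): keep 16
Therefore output = [3, -1, 2, -16, 16].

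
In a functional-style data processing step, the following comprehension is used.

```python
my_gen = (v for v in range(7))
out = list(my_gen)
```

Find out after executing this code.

Step 1: Generator expression iterates range(7): [0, 1, 2, 3, 4, 5, 6].
Step 2: list() collects all values.
Therefore out = [0, 1, 2, 3, 4, 5, 6].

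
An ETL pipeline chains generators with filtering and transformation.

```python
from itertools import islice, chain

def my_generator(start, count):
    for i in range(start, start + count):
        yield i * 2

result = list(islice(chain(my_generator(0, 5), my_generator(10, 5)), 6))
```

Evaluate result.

Step 1: my_generator(0, 5) yields [0, 2, 4, 6, 8].
Step 2: my_generator(10, 5) yields [20, 22, 24, 26, 28].
Step 3: chain concatenates: [0, 2, 4, 6, 8, 20, 22, 24, 26, 28].
Step 4: islice takes first 6: [0, 2, 4, 6, 8, 20].
Therefore result = [0, 2, 4, 6, 8, 20].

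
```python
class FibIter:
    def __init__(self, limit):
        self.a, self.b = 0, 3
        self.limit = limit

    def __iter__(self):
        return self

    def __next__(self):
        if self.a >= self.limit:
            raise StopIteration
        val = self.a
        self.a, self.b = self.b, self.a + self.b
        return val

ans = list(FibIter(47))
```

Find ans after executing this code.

Step 1: Fibonacci-like sequence (a=0, b=3) until >= 47:
  Yield 0, then a,b = 3,3
  Yield 3, then a,b = 3,6
  Yield 3, then a,b = 6,9
  Yield 6, then a,b = 9,15
  Yield 9, then a,b = 15,24
  Yield 15, then a,b = 24,39
  Yield 24, then a,b = 39,63
  Yield 39, then a,b = 63,102
Step 2: 63 >= 47, stop.
Therefore ans = [0, 3, 3, 6, 9, 15, 24, 39].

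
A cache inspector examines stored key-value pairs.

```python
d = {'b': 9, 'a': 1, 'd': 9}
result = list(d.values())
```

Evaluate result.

Step 1: d.values() returns the dictionary values in insertion order.
Therefore result = [9, 1, 9].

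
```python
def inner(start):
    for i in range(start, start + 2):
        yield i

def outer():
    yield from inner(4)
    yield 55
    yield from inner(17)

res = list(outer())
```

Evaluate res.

Step 1: outer() delegates to inner(4):
  yield 4
  yield 5
Step 2: yield 55
Step 3: Delegates to inner(17):
  yield 17
  yield 18
Therefore res = [4, 5, 55, 17, 18].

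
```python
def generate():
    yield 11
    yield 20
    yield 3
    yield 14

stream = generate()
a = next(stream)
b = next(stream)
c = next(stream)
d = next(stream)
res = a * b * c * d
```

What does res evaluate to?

Step 1: Create generator and consume all values:
  a = next(stream) = 11
  b = next(stream) = 20
  c = next(stream) = 3
  d = next(stream) = 14
Step 2: res = 11 * 20 * 3 * 14 = 9240.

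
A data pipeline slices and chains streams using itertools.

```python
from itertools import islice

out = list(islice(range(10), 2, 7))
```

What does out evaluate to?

Step 1: islice(range(10), 2, 7) takes elements at indices [2, 7).
Step 2: Elements: [2, 3, 4, 5, 6].
Therefore out = [2, 3, 4, 5, 6].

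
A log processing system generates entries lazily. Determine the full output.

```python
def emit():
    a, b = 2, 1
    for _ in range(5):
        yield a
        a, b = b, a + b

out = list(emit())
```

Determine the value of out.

Step 1: Fibonacci-like sequence starting with a=2, b=1:
  Iteration 1: yield a=2, then a,b = 1,3
  Iteration 2: yield a=1, then a,b = 3,4
  Iteration 3: yield a=3, then a,b = 4,7
  Iteration 4: yield a=4, then a,b = 7,11
  Iteration 5: yield a=7, then a,b = 11,18
Therefore out = [2, 1, 3, 4, 7].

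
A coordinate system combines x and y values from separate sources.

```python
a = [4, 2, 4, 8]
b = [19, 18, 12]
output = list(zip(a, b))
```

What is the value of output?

Step 1: zip stops at shortest (len(a)=4, len(b)=3):
  Index 0: (4, 19)
  Index 1: (2, 18)
  Index 2: (4, 12)
Step 2: Last element of a (8) has no pair, dropped.
Therefore output = [(4, 19), (2, 18), (4, 12)].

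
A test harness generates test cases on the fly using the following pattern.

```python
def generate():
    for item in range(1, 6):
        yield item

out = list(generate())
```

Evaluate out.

Step 1: The generator yields each value from range(1, 6).
Step 2: list() consumes all yields: [1, 2, 3, 4, 5].
Therefore out = [1, 2, 3, 4, 5].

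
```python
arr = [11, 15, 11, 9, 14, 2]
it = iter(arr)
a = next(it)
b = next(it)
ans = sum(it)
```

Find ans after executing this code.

Step 1: Create iterator over [11, 15, 11, 9, 14, 2].
Step 2: a = next() = 11, b = next() = 15.
Step 3: sum() of remaining [11, 9, 14, 2] = 36.
Therefore ans = 36.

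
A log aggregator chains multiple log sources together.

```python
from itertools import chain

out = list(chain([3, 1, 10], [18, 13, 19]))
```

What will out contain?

Step 1: chain() concatenates iterables: [3, 1, 10] + [18, 13, 19].
Therefore out = [3, 1, 10, 18, 13, 19].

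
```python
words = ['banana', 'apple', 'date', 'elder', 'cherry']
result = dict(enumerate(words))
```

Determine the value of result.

Step 1: enumerate pairs indices with words:
  0 -> 'banana'
  1 -> 'apple'
  2 -> 'date'
  3 -> 'elder'
  4 -> 'cherry'
Therefore result = {0: 'banana', 1: 'apple', 2: 'date', 3: 'elder', 4: 'cherry'}.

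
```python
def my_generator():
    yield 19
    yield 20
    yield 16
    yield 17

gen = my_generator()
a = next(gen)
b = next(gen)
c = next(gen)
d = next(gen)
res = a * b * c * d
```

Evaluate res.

Step 1: Create generator and consume all values:
  a = next(gen) = 19
  b = next(gen) = 20
  c = next(gen) = 16
  d = next(gen) = 17
Step 2: res = 19 * 20 * 16 * 17 = 103360.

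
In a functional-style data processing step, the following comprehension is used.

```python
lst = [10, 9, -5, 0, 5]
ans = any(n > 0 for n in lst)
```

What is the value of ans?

Step 1: Check n > 0 for each element in [10, 9, -5, 0, 5]:
  10 > 0: True
  9 > 0: True
  -5 > 0: False
  0 > 0: False
  5 > 0: True
Step 2: any() returns True.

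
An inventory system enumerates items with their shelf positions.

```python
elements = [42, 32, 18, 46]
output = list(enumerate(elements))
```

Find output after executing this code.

Step 1: enumerate pairs each element with its index:
  (0, 42)
  (1, 32)
  (2, 18)
  (3, 46)
Therefore output = [(0, 42), (1, 32), (2, 18), (3, 46)].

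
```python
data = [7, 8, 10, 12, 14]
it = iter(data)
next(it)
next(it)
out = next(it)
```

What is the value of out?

Step 1: Create iterator over [7, 8, 10, 12, 14].
Step 2: next() consumes 7.
Step 3: next() consumes 8.
Step 4: next() returns 10.
Therefore out = 10.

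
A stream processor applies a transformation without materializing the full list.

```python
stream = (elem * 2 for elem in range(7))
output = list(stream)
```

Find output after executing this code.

Step 1: For each elem in range(7), compute elem*2:
  elem=0: 0*2 = 0
  elem=1: 1*2 = 2
  elem=2: 2*2 = 4
  elem=3: 3*2 = 6
  elem=4: 4*2 = 8
  elem=5: 5*2 = 10
  elem=6: 6*2 = 12
Therefore output = [0, 2, 4, 6, 8, 10, 12].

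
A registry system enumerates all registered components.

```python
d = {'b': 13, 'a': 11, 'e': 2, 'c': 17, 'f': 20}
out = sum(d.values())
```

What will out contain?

Step 1: d.values() = [13, 11, 2, 17, 20].
Step 2: sum = 63.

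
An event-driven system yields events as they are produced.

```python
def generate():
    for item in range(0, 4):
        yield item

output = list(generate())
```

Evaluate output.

Step 1: The generator yields each value from range(0, 4).
Step 2: list() consumes all yields: [0, 1, 2, 3].
Therefore output = [0, 1, 2, 3].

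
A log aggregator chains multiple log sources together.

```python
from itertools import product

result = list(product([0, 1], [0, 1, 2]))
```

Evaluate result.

Step 1: product([0, 1], [0, 1, 2]) gives all pairs:
  (0, 0)
  (0, 1)
  (0, 2)
  (1, 0)
  (1, 1)
  (1, 2)
Therefore result = [(0, 0), (0, 1), (0, 2), (1, 0), (1, 1), (1, 2)].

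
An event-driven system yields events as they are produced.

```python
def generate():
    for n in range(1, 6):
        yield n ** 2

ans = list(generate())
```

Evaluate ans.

Step 1: For each n in range(1, 6), yield n**2:
  n=1: yield 1**2 = 1
  n=2: yield 2**2 = 4
  n=3: yield 3**2 = 9
  n=4: yield 4**2 = 16
  n=5: yield 5**2 = 25
Therefore ans = [1, 4, 9, 16, 25].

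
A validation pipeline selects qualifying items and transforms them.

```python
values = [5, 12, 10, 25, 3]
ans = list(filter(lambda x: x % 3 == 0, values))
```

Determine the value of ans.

Step 1: Filter elements divisible by 3:
  5 % 3 = 2: removed
  12 % 3 = 0: kept
  10 % 3 = 1: removed
  25 % 3 = 1: removed
  3 % 3 = 0: kept
Therefore ans = [12, 3].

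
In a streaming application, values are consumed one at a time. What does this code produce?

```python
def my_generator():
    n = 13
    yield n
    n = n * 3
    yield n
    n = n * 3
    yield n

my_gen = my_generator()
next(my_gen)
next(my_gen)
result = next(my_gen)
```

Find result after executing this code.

Step 1: Trace through generator execution:
  Yield 1: n starts at 13, yield 13
  Yield 2: n = 13 * 3 = 39, yield 39
  Yield 3: n = 39 * 3 = 117, yield 117
Step 2: First next() gets 13, second next() gets the second value, third next() yields 117.
Therefore result = 117.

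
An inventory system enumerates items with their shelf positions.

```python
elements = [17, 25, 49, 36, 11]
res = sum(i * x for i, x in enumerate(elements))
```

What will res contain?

Step 1: Compute i * x for each (i, x) in enumerate([17, 25, 49, 36, 11]):
  i=0, x=17: 0*17 = 0
  i=1, x=25: 1*25 = 25
  i=2, x=49: 2*49 = 98
  i=3, x=36: 3*36 = 108
  i=4, x=11: 4*11 = 44
Step 2: sum = 0 + 25 + 98 + 108 + 44 = 275.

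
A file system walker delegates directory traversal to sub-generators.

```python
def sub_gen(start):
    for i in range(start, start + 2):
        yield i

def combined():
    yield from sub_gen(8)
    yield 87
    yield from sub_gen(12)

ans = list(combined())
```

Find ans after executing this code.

Step 1: combined() delegates to sub_gen(8):
  yield 8
  yield 9
Step 2: yield 87
Step 3: Delegates to sub_gen(12):
  yield 12
  yield 13
Therefore ans = [8, 9, 87, 12, 13].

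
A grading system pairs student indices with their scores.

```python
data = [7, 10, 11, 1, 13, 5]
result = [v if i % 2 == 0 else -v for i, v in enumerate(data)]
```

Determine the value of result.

Step 1: For each (i, v), keep v if i is even, negate if odd:
  i=0 (even): keep 7
  i=1 (odd): negate to -10
  i=2 (even): keep 11
  i=3 (odd): negate to -1
  i=4 (even): keep 13
  i=5 (odd): negate to -5
Therefore result = [7, -10, 11, -1, 13, -5].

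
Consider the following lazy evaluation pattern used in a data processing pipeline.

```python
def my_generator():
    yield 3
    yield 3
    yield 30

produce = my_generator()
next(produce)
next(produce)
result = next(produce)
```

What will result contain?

Step 1: my_generator() creates a generator.
Step 2: next(produce) yields 3 (consumed and discarded).
Step 3: next(produce) yields 3 (consumed and discarded).
Step 4: next(produce) yields 30, assigned to result.
Therefore result = 30.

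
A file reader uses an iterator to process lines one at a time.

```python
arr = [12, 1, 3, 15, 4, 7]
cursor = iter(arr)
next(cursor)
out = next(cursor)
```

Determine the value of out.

Step 1: Create iterator over [12, 1, 3, 15, 4, 7].
Step 2: next() consumes 12.
Step 3: next() returns 1.
Therefore out = 1.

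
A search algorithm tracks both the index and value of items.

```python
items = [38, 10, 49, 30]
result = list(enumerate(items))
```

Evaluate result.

Step 1: enumerate pairs each element with its index:
  (0, 38)
  (1, 10)
  (2, 49)
  (3, 30)
Therefore result = [(0, 38), (1, 10), (2, 49), (3, 30)].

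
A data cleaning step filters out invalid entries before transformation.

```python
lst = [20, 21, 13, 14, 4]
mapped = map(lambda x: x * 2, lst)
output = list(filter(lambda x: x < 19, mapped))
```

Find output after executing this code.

Step 1: Map x * 2:
  20 -> 40
  21 -> 42
  13 -> 26
  14 -> 28
  4 -> 8
Step 2: Filter for < 19:
  40: removed
  42: removed
  26: removed
  28: removed
  8: kept
Therefore output = [8].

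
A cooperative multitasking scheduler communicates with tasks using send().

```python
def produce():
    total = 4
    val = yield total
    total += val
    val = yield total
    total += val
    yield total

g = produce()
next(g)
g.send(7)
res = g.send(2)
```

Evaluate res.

Step 1: next() -> yield total=4.
Step 2: send(7) -> val=7, total = 4+7 = 11, yield 11.
Step 3: send(2) -> val=2, total = 11+2 = 13, yield 13.
Therefore res = 13.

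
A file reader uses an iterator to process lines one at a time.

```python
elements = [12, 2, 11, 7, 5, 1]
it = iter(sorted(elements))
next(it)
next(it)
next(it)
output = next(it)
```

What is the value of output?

Step 1: sorted([12, 2, 11, 7, 5, 1]) = [1, 2, 5, 7, 11, 12].
Step 2: Create iterator and skip 3 elements.
Step 3: next() returns 7.
Therefore output = 7.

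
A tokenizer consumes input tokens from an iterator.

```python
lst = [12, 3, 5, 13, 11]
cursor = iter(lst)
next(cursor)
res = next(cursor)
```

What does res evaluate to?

Step 1: Create iterator over [12, 3, 5, 13, 11].
Step 2: next() consumes 12.
Step 3: next() returns 3.
Therefore res = 3.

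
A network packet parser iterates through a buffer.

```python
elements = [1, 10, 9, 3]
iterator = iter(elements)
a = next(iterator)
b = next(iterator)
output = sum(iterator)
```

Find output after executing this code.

Step 1: Create iterator over [1, 10, 9, 3].
Step 2: a = next() = 1, b = next() = 10.
Step 3: sum() of remaining [9, 3] = 12.
Therefore output = 12.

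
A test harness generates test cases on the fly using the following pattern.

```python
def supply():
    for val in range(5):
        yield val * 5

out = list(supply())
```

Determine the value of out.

Step 1: For each val in range(5), yield val * 5:
  val=0: yield 0 * 5 = 0
  val=1: yield 1 * 5 = 5
  val=2: yield 2 * 5 = 10
  val=3: yield 3 * 5 = 15
  val=4: yield 4 * 5 = 20
Therefore out = [0, 5, 10, 15, 20].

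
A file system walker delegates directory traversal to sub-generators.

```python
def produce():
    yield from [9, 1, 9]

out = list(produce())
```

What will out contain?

Step 1: yield from delegates to the iterable, yielding each element.
Step 2: Collected values: [9, 1, 9].
Therefore out = [9, 1, 9].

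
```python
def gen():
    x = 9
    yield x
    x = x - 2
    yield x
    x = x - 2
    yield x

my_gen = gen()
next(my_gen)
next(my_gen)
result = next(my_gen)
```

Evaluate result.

Step 1: Trace through generator execution:
  Yield 1: x starts at 9, yield 9
  Yield 2: x = 9 - 2 = 7, yield 7
  Yield 3: x = 7 - 2 = 5, yield 5
Step 2: First next() gets 9, second next() gets the second value, third next() yields 5.
Therefore result = 5.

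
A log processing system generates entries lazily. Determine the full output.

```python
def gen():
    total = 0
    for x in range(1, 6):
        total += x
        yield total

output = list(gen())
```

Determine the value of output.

Step 1: Generator accumulates running sum:
  x=1: total = 1, yield 1
  x=2: total = 3, yield 3
  x=3: total = 6, yield 6
  x=4: total = 10, yield 10
  x=5: total = 15, yield 15
Therefore output = [1, 3, 6, 10, 15].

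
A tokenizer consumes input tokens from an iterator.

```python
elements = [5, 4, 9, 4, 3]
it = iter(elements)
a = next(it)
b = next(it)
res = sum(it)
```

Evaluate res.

Step 1: Create iterator over [5, 4, 9, 4, 3].
Step 2: a = next() = 5, b = next() = 4.
Step 3: sum() of remaining [9, 4, 3] = 16.
Therefore res = 16.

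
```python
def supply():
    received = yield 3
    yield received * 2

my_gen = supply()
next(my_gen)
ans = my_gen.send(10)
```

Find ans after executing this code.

Step 1: next(my_gen) advances to first yield, producing 3.
Step 2: send(10) resumes, received = 10.
Step 3: yield received * 2 = 10 * 2 = 20.
Therefore ans = 20.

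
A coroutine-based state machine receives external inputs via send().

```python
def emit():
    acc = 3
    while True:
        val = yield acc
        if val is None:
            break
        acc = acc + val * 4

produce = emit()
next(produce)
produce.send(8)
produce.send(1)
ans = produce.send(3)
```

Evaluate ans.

Step 1: next() -> yield acc=3.
Step 2: send(8) -> val=8, acc = 3 + 8*4 = 35, yield 35.
Step 3: send(1) -> val=1, acc = 35 + 1*4 = 39, yield 39.
Step 4: send(3) -> val=3, acc = 39 + 3*4 = 51, yield 51.
Therefore ans = 51.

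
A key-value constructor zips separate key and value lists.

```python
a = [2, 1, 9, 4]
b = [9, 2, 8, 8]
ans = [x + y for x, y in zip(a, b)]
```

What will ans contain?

Step 1: Add corresponding elements:
  2 + 9 = 11
  1 + 2 = 3
  9 + 8 = 17
  4 + 8 = 12
Therefore ans = [11, 3, 17, 12].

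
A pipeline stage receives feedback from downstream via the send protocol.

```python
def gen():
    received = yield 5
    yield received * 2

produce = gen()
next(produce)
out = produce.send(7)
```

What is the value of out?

Step 1: next(produce) advances to first yield, producing 5.
Step 2: send(7) resumes, received = 7.
Step 3: yield received * 2 = 7 * 2 = 14.
Therefore out = 14.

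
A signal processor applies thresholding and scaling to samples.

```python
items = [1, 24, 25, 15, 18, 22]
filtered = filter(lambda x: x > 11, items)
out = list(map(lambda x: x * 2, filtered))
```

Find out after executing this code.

Step 1: Filter items for elements > 11:
  1: removed
  24: kept
  25: kept
  15: kept
  18: kept
  22: kept
Step 2: Map x * 2 on filtered [24, 25, 15, 18, 22]:
  24 -> 48
  25 -> 50
  15 -> 30
  18 -> 36
  22 -> 44
Therefore out = [48, 50, 30, 36, 44].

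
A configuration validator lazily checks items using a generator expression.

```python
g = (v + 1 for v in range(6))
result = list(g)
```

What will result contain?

Step 1: For each v in range(6), compute v+1:
  v=0: 0+1 = 1
  v=1: 1+1 = 2
  v=2: 2+1 = 3
  v=3: 3+1 = 4
  v=4: 4+1 = 5
  v=5: 5+1 = 6
Therefore result = [1, 2, 3, 4, 5, 6].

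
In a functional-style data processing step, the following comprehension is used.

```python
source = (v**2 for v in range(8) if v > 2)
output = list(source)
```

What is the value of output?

Step 1: For range(8), keep v > 2, then square:
  v=0: 0 <= 2, excluded
  v=1: 1 <= 2, excluded
  v=2: 2 <= 2, excluded
  v=3: 3 > 2, yield 3**2 = 9
  v=4: 4 > 2, yield 4**2 = 16
  v=5: 5 > 2, yield 5**2 = 25
  v=6: 6 > 2, yield 6**2 = 36
  v=7: 7 > 2, yield 7**2 = 49
Therefore output = [9, 16, 25, 36, 49].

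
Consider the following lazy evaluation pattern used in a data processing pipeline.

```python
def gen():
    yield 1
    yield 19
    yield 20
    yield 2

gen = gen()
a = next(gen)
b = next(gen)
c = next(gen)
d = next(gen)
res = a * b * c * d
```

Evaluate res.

Step 1: Create generator and consume all values:
  a = next(gen) = 1
  b = next(gen) = 19
  c = next(gen) = 20
  d = next(gen) = 2
Step 2: res = 1 * 19 * 20 * 2 = 760.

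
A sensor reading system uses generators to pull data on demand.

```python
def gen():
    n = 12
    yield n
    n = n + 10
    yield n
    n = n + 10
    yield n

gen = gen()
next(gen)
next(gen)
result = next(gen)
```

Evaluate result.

Step 1: Trace through generator execution:
  Yield 1: n starts at 12, yield 12
  Yield 2: n = 12 + 10 = 22, yield 22
  Yield 3: n = 22 + 10 = 32, yield 32
Step 2: First next() gets 12, second next() gets the second value, third next() yields 32.
Therefore result = 32.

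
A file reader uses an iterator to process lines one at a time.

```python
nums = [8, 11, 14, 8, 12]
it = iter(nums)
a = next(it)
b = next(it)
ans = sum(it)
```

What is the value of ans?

Step 1: Create iterator over [8, 11, 14, 8, 12].
Step 2: a = next() = 8, b = next() = 11.
Step 3: sum() of remaining [14, 8, 12] = 34.
Therefore ans = 34.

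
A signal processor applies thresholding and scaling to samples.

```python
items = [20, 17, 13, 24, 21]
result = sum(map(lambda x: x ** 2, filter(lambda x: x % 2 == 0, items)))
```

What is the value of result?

Step 1: Filter even numbers from [20, 17, 13, 24, 21]: [20, 24]
Step 2: Square each: [400, 576]
Step 3: Sum = 976.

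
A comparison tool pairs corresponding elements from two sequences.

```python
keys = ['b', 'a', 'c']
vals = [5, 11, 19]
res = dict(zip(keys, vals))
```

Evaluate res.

Step 1: zip pairs keys with values:
  'b' -> 5
  'a' -> 11
  'c' -> 19
Therefore res = {'b': 5, 'a': 11, 'c': 19}.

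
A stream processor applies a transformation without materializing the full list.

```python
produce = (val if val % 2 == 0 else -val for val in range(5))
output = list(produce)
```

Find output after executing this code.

Step 1: For each val in range(5), yield val if even, else -val:
  val=0: even, yield 0
  val=1: odd, yield -1
  val=2: even, yield 2
  val=3: odd, yield -3
  val=4: even, yield 4
Therefore output = [0, -1, 2, -3, 4].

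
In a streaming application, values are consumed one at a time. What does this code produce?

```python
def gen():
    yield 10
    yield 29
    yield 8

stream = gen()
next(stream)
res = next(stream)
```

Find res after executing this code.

Step 1: gen() creates a generator.
Step 2: next(stream) yields 10 (consumed and discarded).
Step 3: next(stream) yields 29, assigned to res.
Therefore res = 29.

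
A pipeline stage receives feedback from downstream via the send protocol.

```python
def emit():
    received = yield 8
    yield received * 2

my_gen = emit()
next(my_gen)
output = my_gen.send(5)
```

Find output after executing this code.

Step 1: next(my_gen) advances to first yield, producing 8.
Step 2: send(5) resumes, received = 5.
Step 3: yield received * 2 = 5 * 2 = 10.
Therefore output = 10.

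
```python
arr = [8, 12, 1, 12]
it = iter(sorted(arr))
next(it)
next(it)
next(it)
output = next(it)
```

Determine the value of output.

Step 1: sorted([8, 12, 1, 12]) = [1, 8, 12, 12].
Step 2: Create iterator and skip 3 elements.
Step 3: next() returns 12.
Therefore output = 12.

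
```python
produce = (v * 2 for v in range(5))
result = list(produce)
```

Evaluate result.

Step 1: For each v in range(5), compute v*2:
  v=0: 0*2 = 0
  v=1: 1*2 = 2
  v=2: 2*2 = 4
  v=3: 3*2 = 6
  v=4: 4*2 = 8
Therefore result = [0, 2, 4, 6, 8].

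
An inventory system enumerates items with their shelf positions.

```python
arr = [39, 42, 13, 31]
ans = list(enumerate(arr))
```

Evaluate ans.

Step 1: enumerate pairs each element with its index:
  (0, 39)
  (1, 42)
  (2, 13)
  (3, 31)
Therefore ans = [(0, 39), (1, 42), (2, 13), (3, 31)].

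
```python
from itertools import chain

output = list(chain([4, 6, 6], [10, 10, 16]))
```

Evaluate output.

Step 1: chain() concatenates iterables: [4, 6, 6] + [10, 10, 16].
Therefore output = [4, 6, 6, 10, 10, 16].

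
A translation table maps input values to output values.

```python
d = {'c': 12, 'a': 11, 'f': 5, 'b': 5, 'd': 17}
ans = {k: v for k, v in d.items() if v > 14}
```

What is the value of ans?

Step 1: Filter items where value > 14:
  'c': 12 <= 14: removed
  'a': 11 <= 14: removed
  'f': 5 <= 14: removed
  'b': 5 <= 14: removed
  'd': 17 > 14: kept
Therefore ans = {'d': 17}.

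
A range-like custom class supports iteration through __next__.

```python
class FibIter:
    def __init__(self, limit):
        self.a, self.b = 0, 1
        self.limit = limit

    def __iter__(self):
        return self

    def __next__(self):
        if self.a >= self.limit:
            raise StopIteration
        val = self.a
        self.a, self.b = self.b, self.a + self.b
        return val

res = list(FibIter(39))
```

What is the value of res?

Step 1: Fibonacci-like sequence (a=0, b=1) until >= 39:
  Yield 0, then a,b = 1,1
  Yield 1, then a,b = 1,2
  Yield 1, then a,b = 2,3
  Yield 2, then a,b = 3,5
  Yield 3, then a,b = 5,8
  Yield 5, then a,b = 8,13
  Yield 8, then a,b = 13,21
  Yield 13, then a,b = 21,34
  Yield 21, then a,b = 34,55
  Yield 34, then a,b = 55,89
Step 2: 55 >= 39, stop.
Therefore res = [0, 1, 1, 2, 3, 5, 8, 13, 21, 34].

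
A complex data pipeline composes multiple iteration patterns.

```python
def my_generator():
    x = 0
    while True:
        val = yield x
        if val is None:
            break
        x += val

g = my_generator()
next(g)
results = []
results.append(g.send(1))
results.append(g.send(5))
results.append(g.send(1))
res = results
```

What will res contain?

Step 1: next(g) -> yield 0.
Step 2: send(1) -> x = 1, yield 1.
Step 3: send(5) -> x = 6, yield 6.
Step 4: send(1) -> x = 7, yield 7.
Therefore res = [1, 6, 7].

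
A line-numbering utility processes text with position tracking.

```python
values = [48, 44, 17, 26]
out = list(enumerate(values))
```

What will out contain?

Step 1: enumerate pairs each element with its index:
  (0, 48)
  (1, 44)
  (2, 17)
  (3, 26)
Therefore out = [(0, 48), (1, 44), (2, 17), (3, 26)].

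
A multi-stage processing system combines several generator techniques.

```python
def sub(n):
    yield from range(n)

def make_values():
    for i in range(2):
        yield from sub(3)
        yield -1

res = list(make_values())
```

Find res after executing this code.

Step 1: For each i in range(2):
  i=0: yield from sub(3) -> [0, 1, 2], then yield -1
  i=1: yield from sub(3) -> [0, 1, 2], then yield -1
Therefore res = [0, 1, 2, -1, 0, 1, 2, -1].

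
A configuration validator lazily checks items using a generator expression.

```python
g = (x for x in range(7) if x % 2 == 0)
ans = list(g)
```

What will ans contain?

Step 1: Filter range(7) keeping only even values:
  x=0: even, included
  x=1: odd, excluded
  x=2: even, included
  x=3: odd, excluded
  x=4: even, included
  x=5: odd, excluded
  x=6: even, included
Therefore ans = [0, 2, 4, 6].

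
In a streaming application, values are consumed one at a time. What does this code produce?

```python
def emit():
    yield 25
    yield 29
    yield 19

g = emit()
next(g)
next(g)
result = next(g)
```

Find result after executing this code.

Step 1: emit() creates a generator.
Step 2: next(g) yields 25 (consumed and discarded).
Step 3: next(g) yields 29 (consumed and discarded).
Step 4: next(g) yields 19, assigned to result.
Therefore result = 19.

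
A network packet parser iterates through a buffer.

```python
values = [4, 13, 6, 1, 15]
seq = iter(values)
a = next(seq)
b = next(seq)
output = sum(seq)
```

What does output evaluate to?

Step 1: Create iterator over [4, 13, 6, 1, 15].
Step 2: a = next() = 4, b = next() = 13.
Step 3: sum() of remaining [6, 1, 15] = 22.
Therefore output = 22.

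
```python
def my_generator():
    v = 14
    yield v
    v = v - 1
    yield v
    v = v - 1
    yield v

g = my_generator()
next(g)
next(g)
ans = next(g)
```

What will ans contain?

Step 1: Trace through generator execution:
  Yield 1: v starts at 14, yield 14
  Yield 2: v = 14 - 1 = 13, yield 13
  Yield 3: v = 13 - 1 = 12, yield 12
Step 2: First next() gets 14, second next() gets the second value, third next() yields 12.
Therefore ans = 12.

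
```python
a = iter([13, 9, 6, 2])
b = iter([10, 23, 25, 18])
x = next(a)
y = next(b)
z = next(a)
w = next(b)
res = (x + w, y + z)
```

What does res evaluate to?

Step 1: a iterates [13, 9, 6, 2], b iterates [10, 23, 25, 18].
Step 2: x = next(a) = 13, y = next(b) = 10.
Step 3: z = next(a) = 9, w = next(b) = 23.
Step 4: res = (13 + 23, 10 + 9) = (36, 19).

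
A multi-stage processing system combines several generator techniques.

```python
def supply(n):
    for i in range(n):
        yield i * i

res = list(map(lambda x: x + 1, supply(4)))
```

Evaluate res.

Step 1: supply(4) yields squares: [0, 1, 4, 9].
Step 2: map adds 1 to each: [1, 2, 5, 10].
Therefore res = [1, 2, 5, 10].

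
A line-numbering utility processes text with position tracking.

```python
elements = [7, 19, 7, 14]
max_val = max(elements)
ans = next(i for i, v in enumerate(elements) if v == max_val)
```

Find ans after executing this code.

Step 1: max([7, 19, 7, 14]) = 19.
Step 2: Find first index where value == 19:
  Index 0: 7 != 19
  Index 1: 19 == 19, found!
Therefore ans = 1.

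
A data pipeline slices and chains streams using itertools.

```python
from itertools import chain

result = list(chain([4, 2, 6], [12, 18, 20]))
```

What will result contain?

Step 1: chain() concatenates iterables: [4, 2, 6] + [12, 18, 20].
Therefore result = [4, 2, 6, 12, 18, 20].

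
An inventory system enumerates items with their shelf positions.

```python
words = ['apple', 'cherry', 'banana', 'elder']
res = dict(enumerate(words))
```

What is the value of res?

Step 1: enumerate pairs indices with words:
  0 -> 'apple'
  1 -> 'cherry'
  2 -> 'banana'
  3 -> 'elder'
Therefore res = {0: 'apple', 1: 'cherry', 2: 'banana', 3: 'elder'}.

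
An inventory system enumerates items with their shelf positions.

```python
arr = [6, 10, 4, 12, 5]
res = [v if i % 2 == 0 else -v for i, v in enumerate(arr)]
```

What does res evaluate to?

Step 1: For each (i, v), keep v if i is even, negate if odd:
  i=0 (even): keep 6
  i=1 (odd): negate to -10
  i=2 (even): keep 4
  i=3 (odd): negate to -12
  i=4 (even): keep 5
Therefore res = [6, -10, 4, -12, 5].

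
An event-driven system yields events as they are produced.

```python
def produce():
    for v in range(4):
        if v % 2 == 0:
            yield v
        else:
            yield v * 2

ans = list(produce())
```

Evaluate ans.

Step 1: For each v in range(4), yield v if even, else v*2:
  v=0 (even): yield 0
  v=1 (odd): yield 1*2 = 2
  v=2 (even): yield 2
  v=3 (odd): yield 3*2 = 6
Therefore ans = [0, 2, 2, 6].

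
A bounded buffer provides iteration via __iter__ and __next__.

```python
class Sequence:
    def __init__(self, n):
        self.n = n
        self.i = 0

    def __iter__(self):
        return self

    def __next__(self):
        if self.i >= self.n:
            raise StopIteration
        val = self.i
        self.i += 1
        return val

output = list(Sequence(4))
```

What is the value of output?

Step 1: Sequence(4) creates an iterator counting 0 to 3.
Step 2: list() consumes all values: [0, 1, 2, 3].
Therefore output = [0, 1, 2, 3].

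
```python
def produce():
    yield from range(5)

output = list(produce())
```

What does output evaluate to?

Step 1: yield from delegates to the iterable, yielding each element.
Step 2: Collected values: [0, 1, 2, 3, 4].
Therefore output = [0, 1, 2, 3, 4].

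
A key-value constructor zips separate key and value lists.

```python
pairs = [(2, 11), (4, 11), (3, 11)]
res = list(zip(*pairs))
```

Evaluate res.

Step 1: zip(*pairs) transposes: unzips [(2, 11), (4, 11), (3, 11)] into separate sequences.
Step 2: First elements: (2, 4, 3), second elements: (11, 11, 11).
Therefore res = [(2, 4, 3), (11, 11, 11)].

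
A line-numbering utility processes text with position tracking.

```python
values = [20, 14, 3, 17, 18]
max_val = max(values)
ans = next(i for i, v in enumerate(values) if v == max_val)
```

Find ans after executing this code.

Step 1: max([20, 14, 3, 17, 18]) = 20.
Step 2: Find first index where value == 20:
  Index 0: 20 == 20, found!
Therefore ans = 0.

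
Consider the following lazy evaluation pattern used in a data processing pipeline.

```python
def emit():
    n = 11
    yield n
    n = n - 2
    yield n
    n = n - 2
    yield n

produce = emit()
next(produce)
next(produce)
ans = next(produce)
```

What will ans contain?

Step 1: Trace through generator execution:
  Yield 1: n starts at 11, yield 11
  Yield 2: n = 11 - 2 = 9, yield 9
  Yield 3: n = 9 - 2 = 7, yield 7
Step 2: First next() gets 11, second next() gets the second value, third next() yields 7.
Therefore ans = 7.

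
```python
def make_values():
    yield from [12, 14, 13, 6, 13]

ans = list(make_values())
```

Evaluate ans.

Step 1: yield from delegates to the iterable, yielding each element.
Step 2: Collected values: [12, 14, 13, 6, 13].
Therefore ans = [12, 14, 13, 6, 13].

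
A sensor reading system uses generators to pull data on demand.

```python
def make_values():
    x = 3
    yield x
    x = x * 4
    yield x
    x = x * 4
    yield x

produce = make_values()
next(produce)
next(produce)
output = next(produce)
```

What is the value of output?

Step 1: Trace through generator execution:
  Yield 1: x starts at 3, yield 3
  Yield 2: x = 3 * 4 = 12, yield 12
  Yield 3: x = 12 * 4 = 48, yield 48
Step 2: First next() gets 3, second next() gets the second value, third next() yields 48.
Therefore output = 48.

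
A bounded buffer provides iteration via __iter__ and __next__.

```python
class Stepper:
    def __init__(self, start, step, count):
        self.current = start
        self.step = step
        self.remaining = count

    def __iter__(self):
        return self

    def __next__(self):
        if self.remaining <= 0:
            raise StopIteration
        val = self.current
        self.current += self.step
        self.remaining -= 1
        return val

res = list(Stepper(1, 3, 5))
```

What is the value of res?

Step 1: Stepper starts at 1, increments by 3, for 5 steps:
  Yield 1, then current += 3
  Yield 4, then current += 3
  Yield 7, then current += 3
  Yield 10, then current += 3
  Yield 13, then current += 3
Therefore res = [1, 4, 7, 10, 13].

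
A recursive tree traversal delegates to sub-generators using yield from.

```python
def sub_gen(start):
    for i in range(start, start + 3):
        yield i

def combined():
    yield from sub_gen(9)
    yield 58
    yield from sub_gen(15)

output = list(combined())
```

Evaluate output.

Step 1: combined() delegates to sub_gen(9):
  yield 9
  yield 10
  yield 11
Step 2: yield 58
Step 3: Delegates to sub_gen(15):
  yield 15
  yield 16
  yield 17
Therefore output = [9, 10, 11, 58, 15, 16, 17].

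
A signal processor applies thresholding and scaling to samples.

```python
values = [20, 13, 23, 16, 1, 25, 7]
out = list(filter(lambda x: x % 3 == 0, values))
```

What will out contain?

Step 1: Filter elements divisible by 3:
  20 % 3 = 2: removed
  13 % 3 = 1: removed
  23 % 3 = 2: removed
  16 % 3 = 1: removed
  1 % 3 = 1: removed
  25 % 3 = 1: removed
  7 % 3 = 1: removed
Therefore out = [].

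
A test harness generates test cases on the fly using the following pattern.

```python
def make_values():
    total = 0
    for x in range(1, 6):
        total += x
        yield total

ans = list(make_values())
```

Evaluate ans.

Step 1: Generator accumulates running sum:
  x=1: total = 1, yield 1
  x=2: total = 3, yield 3
  x=3: total = 6, yield 6
  x=4: total = 10, yield 10
  x=5: total = 15, yield 15
Therefore ans = [1, 3, 6, 10, 15].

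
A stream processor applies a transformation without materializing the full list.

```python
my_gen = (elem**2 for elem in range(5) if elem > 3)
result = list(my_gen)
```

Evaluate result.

Step 1: For range(5), keep elem > 3, then square:
  elem=0: 0 <= 3, excluded
  elem=1: 1 <= 3, excluded
  elem=2: 2 <= 3, excluded
  elem=3: 3 <= 3, excluded
  elem=4: 4 > 3, yield 4**2 = 16
Therefore result = [16].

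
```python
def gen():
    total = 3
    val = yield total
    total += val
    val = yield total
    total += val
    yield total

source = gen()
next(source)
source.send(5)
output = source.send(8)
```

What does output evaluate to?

Step 1: next() -> yield total=3.
Step 2: send(5) -> val=5, total = 3+5 = 8, yield 8.
Step 3: send(8) -> val=8, total = 8+8 = 16, yield 16.
Therefore output = 16.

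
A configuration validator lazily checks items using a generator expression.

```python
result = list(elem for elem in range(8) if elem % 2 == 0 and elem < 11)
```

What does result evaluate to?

Step 1: Filter range(8) where elem % 2 == 0 and elem < 11:
  elem=0: both conditions met, included
  elem=1: excluded (1 % 2 != 0)
  elem=2: both conditions met, included
  elem=3: excluded (3 % 2 != 0)
  elem=4: both conditions met, included
  elem=5: excluded (5 % 2 != 0)
  elem=6: both conditions met, included
  elem=7: excluded (7 % 2 != 0)
Therefore result = [0, 2, 4, 6].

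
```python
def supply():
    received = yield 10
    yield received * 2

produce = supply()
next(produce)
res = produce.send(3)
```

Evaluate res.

Step 1: next(produce) advances to first yield, producing 10.
Step 2: send(3) resumes, received = 3.
Step 3: yield received * 2 = 3 * 2 = 6.
Therefore res = 6.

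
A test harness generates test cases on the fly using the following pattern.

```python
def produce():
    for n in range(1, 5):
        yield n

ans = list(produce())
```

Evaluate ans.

Step 1: The generator yields each value from range(1, 5).
Step 2: list() consumes all yields: [1, 2, 3, 4].
Therefore ans = [1, 2, 3, 4].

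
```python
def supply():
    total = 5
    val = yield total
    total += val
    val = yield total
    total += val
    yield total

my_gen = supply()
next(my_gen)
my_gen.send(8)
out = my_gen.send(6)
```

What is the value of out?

Step 1: next() -> yield total=5.
Step 2: send(8) -> val=8, total = 5+8 = 13, yield 13.
Step 3: send(6) -> val=6, total = 13+6 = 19, yield 19.
Therefore out = 19.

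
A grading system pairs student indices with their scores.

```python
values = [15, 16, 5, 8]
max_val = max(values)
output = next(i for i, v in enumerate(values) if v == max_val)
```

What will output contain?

Step 1: max([15, 16, 5, 8]) = 16.
Step 2: Find first index where value == 16:
  Index 0: 15 != 16
  Index 1: 16 == 16, found!
Therefore output = 1.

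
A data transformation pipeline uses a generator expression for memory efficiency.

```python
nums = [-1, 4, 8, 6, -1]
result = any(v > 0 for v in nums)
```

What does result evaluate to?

Step 1: Check v > 0 for each element in [-1, 4, 8, 6, -1]:
  -1 > 0: False
  4 > 0: True
  8 > 0: True
  6 > 0: True
  -1 > 0: False
Step 2: any() returns True.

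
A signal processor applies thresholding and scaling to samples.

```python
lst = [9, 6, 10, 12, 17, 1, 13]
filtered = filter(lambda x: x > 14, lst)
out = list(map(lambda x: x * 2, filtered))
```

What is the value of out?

Step 1: Filter lst for elements > 14:
  9: removed
  6: removed
  10: removed
  12: removed
  17: kept
  1: removed
  13: removed
Step 2: Map x * 2 on filtered [17]:
  17 -> 34
Therefore out = [34].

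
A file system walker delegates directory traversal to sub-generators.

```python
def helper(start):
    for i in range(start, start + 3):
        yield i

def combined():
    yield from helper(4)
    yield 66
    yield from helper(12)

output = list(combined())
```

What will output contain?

Step 1: combined() delegates to helper(4):
  yield 4
  yield 5
  yield 6
Step 2: yield 66
Step 3: Delegates to helper(12):
  yield 12
  yield 13
  yield 14
Therefore output = [4, 5, 6, 66, 12, 13, 14].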